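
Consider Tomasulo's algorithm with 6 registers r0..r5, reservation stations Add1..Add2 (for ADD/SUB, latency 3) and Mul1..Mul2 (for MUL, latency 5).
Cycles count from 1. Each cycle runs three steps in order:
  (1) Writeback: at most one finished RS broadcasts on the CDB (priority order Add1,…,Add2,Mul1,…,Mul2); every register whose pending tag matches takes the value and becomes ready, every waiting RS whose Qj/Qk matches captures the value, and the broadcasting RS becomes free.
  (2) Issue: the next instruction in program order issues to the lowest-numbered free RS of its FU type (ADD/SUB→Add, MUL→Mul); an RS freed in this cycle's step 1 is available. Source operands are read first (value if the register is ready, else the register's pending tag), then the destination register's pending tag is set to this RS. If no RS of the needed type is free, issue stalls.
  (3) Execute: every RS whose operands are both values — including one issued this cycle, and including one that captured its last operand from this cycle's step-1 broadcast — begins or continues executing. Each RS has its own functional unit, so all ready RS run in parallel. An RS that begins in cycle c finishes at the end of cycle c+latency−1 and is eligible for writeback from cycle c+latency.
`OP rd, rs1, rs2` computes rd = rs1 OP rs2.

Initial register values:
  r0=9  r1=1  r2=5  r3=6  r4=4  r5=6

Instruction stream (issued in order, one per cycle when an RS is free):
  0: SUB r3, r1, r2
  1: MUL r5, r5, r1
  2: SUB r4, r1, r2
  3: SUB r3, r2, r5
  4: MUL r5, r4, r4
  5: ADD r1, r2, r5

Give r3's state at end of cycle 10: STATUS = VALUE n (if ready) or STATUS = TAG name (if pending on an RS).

STATUS = VALUE -1

c1: issue SUB r3<-Add1 | r0:9,r1:1,r2:5,r3:Add1,r4:4,r5:6
c2: issue MUL r5<-Mul1 | r0:9,r1:1,r2:5,r3:Add1,r4:4,r5:Mul1
c3: issue SUB r4<-Add2 | r0:9,r1:1,r2:5,r3:Add1,r4:Add2,r5:Mul1
c4: CDB Add1=-4; issue SUB r3<-Add1 | r0:9,r1:1,r2:5,r3:Add1,r4:Add2,r5:Mul1
c5: issue MUL r5<-Mul2 | r0:9,r1:1,r2:5,r3:Add1,r4:Add2,r5:Mul2
c6: CDB Add2=-4; issue ADD r1<-Add2 | r0:9,r1:Add2,r2:5,r3:Add1,r4:-4,r5:Mul2
c7: CDB Mul1=6 | r0:9,r1:Add2,r2:5,r3:Add1,r4:-4,r5:Mul2
c8: - | r0:9,r1:Add2,r2:5,r3:Add1,r4:-4,r5:Mul2
c9: - | r0:9,r1:Add2,r2:5,r3:Add1,r4:-4,r5:Mul2
c10: CDB Add1=-1 | r0:9,r1:Add2,r2:5,r3:-1,r4:-4,r5:Mul2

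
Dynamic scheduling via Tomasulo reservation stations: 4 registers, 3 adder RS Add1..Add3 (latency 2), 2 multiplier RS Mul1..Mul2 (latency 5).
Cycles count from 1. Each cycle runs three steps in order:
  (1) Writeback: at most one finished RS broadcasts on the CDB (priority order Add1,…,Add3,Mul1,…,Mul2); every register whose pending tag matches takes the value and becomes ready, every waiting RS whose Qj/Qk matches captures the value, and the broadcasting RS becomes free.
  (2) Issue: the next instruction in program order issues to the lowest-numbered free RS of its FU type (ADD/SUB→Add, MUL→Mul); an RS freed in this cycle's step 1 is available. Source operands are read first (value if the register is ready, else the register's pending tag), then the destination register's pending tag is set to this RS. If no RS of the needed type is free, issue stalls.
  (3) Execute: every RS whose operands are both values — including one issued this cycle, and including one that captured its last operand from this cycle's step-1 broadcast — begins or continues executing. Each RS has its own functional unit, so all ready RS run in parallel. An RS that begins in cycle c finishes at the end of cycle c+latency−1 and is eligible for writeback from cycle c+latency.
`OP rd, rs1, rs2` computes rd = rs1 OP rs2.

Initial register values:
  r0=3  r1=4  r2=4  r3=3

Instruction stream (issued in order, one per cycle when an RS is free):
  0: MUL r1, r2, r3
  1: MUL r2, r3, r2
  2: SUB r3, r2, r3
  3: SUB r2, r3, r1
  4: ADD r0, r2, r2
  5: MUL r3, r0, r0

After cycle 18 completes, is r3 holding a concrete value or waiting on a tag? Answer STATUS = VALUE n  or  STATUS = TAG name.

STATUS = VALUE 36

c1: issue MUL r1<-Mul1 | r0:3,r1:Mul1,r2:4,r3:3
c2: issue MUL r2<-Mul2 | r0:3,r1:Mul1,r2:Mul2,r3:3
c3: issue SUB r3<-Add1 | r0:3,r1:Mul1,r2:Mul2,r3:Add1
c4: issue SUB r2<-Add2 | r0:3,r1:Mul1,r2:Add2,r3:Add1
c5: issue ADD r0<-Add3 | r0:Add3,r1:Mul1,r2:Add2,r3:Add1
c6: CDB Mul1=12; issue MUL r3<-Mul1 | r0:Add3,r1:12,r2:Add2,r3:Mul1
c7: CDB Mul2=12 | r0:Add3,r1:12,r2:Add2,r3:Mul1
c8: - | r0:Add3,r1:12,r2:Add2,r3:Mul1
c9: CDB Add1=9 | r0:Add3,r1:12,r2:Add2,r3:Mul1
c10: - | r0:Add3,r1:12,r2:Add2,r3:Mul1
c11: CDB Add2=-3 | r0:Add3,r1:12,r2:-3,r3:Mul1
c12: - | r0:Add3,r1:12,r2:-3,r3:Mul1
c13: CDB Add3=-6 | r0:-6,r1:12,r2:-3,r3:Mul1
c14: - | r0:-6,r1:12,r2:-3,r3:Mul1
c15: - | r0:-6,r1:12,r2:-3,r3:Mul1
c16: - | r0:-6,r1:12,r2:-3,r3:Mul1
c17: - | r0:-6,r1:12,r2:-3,r3:Mul1
c18: CDB Mul1=36 | r0:-6,r1:12,r2:-3,r3:36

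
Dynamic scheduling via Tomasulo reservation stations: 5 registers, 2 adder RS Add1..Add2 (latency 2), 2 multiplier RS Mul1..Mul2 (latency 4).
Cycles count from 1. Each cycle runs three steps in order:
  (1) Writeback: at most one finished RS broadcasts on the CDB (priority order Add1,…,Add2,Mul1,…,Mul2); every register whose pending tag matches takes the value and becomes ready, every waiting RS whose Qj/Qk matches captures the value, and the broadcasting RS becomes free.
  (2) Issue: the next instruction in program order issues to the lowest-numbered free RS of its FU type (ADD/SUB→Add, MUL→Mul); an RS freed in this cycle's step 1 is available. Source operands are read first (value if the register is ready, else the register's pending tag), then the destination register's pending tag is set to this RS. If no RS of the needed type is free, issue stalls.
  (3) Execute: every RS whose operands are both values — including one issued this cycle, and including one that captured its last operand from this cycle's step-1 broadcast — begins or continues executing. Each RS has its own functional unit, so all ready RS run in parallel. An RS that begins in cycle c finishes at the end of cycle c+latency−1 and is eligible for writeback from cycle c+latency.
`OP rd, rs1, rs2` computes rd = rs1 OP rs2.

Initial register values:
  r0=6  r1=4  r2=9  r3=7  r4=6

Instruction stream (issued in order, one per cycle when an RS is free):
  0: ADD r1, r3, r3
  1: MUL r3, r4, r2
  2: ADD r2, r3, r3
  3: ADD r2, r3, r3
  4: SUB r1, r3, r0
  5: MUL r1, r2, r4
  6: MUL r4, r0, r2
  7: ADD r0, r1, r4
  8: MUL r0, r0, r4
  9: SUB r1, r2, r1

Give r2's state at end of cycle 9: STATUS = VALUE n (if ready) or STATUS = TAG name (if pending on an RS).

STATUS = VALUE 108

  c1: issue ADD r1<-Add1  regs: r0:6,r1:Add1,r2:9,r3:7,r4:6
  c2: issue MUL r3<-Mul1  regs: r0:6,r1:Add1,r2:9,r3:Mul1,r4:6
  c3: CDB Add1=14; issue ADD r2<-Add1  regs: r0:6,r1:14,r2:Add1,r3:Mul1,r4:6
  c4: issue ADD r2<-Add2  regs: r0:6,r1:14,r2:Add2,r3:Mul1,r4:6
  c5: stall  regs: r0:6,r1:14,r2:Add2,r3:Mul1,r4:6
  c6: CDB Mul1=54; stall  regs: r0:6,r1:14,r2:Add2,r3:54,r4:6
  c7: stall  regs: r0:6,r1:14,r2:Add2,r3:54,r4:6
  c8: CDB Add1=108; issue SUB r1<-Add1  regs: r0:6,r1:Add1,r2:Add2,r3:54,r4:6
  c9: CDB Add2=108; issue MUL r1<-Mul1  regs: r0:6,r1:Mul1,r2:108,r3:54,r4:6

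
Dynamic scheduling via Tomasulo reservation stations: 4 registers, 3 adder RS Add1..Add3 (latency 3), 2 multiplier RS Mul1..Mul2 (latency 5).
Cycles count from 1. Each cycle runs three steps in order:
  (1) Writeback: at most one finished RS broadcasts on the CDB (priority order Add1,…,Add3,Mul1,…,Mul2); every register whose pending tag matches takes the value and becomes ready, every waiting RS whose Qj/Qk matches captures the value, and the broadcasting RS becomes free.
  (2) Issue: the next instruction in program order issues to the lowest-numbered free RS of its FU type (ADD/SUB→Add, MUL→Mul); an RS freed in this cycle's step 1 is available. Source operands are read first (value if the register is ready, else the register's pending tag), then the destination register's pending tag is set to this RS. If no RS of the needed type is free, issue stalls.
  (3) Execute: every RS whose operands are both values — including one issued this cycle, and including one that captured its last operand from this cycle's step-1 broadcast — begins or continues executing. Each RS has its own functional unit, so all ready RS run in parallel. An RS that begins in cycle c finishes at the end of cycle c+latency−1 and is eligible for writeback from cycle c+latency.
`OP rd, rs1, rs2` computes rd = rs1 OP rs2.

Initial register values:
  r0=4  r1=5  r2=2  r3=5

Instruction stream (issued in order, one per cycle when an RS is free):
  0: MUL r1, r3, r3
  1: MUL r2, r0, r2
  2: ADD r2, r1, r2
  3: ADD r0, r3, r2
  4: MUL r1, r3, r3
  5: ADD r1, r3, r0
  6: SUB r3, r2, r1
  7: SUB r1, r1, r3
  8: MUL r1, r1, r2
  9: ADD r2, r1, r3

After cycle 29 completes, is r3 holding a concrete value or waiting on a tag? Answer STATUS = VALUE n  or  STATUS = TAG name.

STATUS = VALUE -10

c1: issue MUL r1<-Mul1 | r0:4,r1:Mul1,r2:2,r3:5
c2: issue MUL r2<-Mul2 | r0:4,r1:Mul1,r2:Mul2,r3:5
c3: issue ADD r2<-Add1 | r0:4,r1:Mul1,r2:Add1,r3:5
c4: issue ADD r0<-Add2 | r0:Add2,r1:Mul1,r2:Add1,r3:5
c5: stall | r0:Add2,r1:Mul1,r2:Add1,r3:5
c6: CDB Mul1=25; issue MUL r1<-Mul1 | r0:Add2,r1:Mul1,r2:Add1,r3:5
c7: CDB Mul2=8; issue ADD r1<-Add3 | r0:Add2,r1:Add3,r2:Add1,r3:5
c8: stall | r0:Add2,r1:Add3,r2:Add1,r3:5
c9: stall | r0:Add2,r1:Add3,r2:Add1,r3:5
c10: CDB Add1=33; issue SUB r3<-Add1 | r0:Add2,r1:Add3,r2:33,r3:Add1
c11: CDB Mul1=25; stall | r0:Add2,r1:Add3,r2:33,r3:Add1
c12: stall | r0:Add2,r1:Add3,r2:33,r3:Add1
c13: CDB Add2=38; issue SUB r1<-Add2 | r0:38,r1:Add2,r2:33,r3:Add1
c14: issue MUL r1<-Mul1 | r0:38,r1:Mul1,r2:33,r3:Add1
c15: stall | r0:38,r1:Mul1,r2:33,r3:Add1
c16: CDB Add3=43; issue ADD r2<-Add3 | r0:38,r1:Mul1,r2:Add3,r3:Add1
c17: - | r0:38,r1:Mul1,r2:Add3,r3:Add1
c18: - | r0:38,r1:Mul1,r2:Add3,r3:Add1
c19: CDB Add1=-10 | r0:38,r1:Mul1,r2:Add3,r3:-10
c20: - | r0:38,r1:Mul1,r2:Add3,r3:-10
c21: - | r0:38,r1:Mul1,r2:Add3,r3:-10
c22: CDB Add2=53 | r0:38,r1:Mul1,r2:Add3,r3:-10
c23: - | r0:38,r1:Mul1,r2:Add3,r3:-10
c24: - | r0:38,r1:Mul1,r2:Add3,r3:-10
c25: - | r0:38,r1:Mul1,r2:Add3,r3:-10
c26: - | r0:38,r1:Mul1,r2:Add3,r3:-10
c27: CDB Mul1=1749 | r0:38,r1:1749,r2:Add3,r3:-10
c28: - | r0:38,r1:1749,r2:Add3,r3:-10
c29: - | r0:38,r1:1749,r2:Add3,r3:-10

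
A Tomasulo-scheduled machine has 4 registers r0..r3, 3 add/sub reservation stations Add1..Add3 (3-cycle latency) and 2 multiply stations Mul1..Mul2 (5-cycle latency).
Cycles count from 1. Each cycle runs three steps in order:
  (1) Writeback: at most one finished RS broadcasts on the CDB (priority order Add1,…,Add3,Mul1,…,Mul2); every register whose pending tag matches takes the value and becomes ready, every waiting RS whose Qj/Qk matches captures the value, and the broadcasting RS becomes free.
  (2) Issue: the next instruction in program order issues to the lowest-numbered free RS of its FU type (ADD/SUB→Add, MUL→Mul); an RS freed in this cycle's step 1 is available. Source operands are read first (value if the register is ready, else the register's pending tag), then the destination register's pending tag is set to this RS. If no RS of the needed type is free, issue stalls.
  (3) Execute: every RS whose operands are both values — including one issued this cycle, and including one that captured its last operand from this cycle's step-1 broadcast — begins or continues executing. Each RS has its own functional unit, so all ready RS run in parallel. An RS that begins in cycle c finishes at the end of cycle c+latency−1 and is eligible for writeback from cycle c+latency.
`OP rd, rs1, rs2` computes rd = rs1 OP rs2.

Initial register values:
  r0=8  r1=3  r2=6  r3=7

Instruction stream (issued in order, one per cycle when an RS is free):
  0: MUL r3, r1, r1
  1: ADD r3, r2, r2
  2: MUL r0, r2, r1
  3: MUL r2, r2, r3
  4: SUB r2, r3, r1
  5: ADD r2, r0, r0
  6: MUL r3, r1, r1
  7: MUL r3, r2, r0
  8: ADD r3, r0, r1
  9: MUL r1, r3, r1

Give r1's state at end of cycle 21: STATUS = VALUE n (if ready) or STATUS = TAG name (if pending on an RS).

STATUS = VALUE 63

cycle 1: issue MUL r3<-Mul1 // r0:8,r1:3,r2:6,r3:Mul1
cycle 2: issue ADD r3<-Add1 // r0:8,r1:3,r2:6,r3:Add1
cycle 3: issue MUL r0<-Mul2 // r0:Mul2,r1:3,r2:6,r3:Add1
cycle 4: stall // r0:Mul2,r1:3,r2:6,r3:Add1
cycle 5: CDB Add1=12; stall // r0:Mul2,r1:3,r2:6,r3:12
cycle 6: CDB Mul1=9; issue MUL r2<-Mul1 // r0:Mul2,r1:3,r2:Mul1,r3:12
cycle 7: issue SUB r2<-Add1 // r0:Mul2,r1:3,r2:Add1,r3:12
cycle 8: CDB Mul2=18; issue ADD r2<-Add2 // r0:18,r1:3,r2:Add2,r3:12
cycle 9: issue MUL r3<-Mul2 // r0:18,r1:3,r2:Add2,r3:Mul2
cycle 10: CDB Add1=9; stall // r0:18,r1:3,r2:Add2,r3:Mul2
cycle 11: CDB Add2=36; stall // r0:18,r1:3,r2:36,r3:Mul2
cycle 12: CDB Mul1=72; issue MUL r3<-Mul1 // r0:18,r1:3,r2:36,r3:Mul1
cycle 13: issue ADD r3<-Add1 // r0:18,r1:3,r2:36,r3:Add1
cycle 14: CDB Mul2=9; issue MUL r1<-Mul2 // r0:18,r1:Mul2,r2:36,r3:Add1
cycle 15: - // r0:18,r1:Mul2,r2:36,r3:Add1
cycle 16: CDB Add1=21 // r0:18,r1:Mul2,r2:36,r3:21
cycle 17: CDB Mul1=648 // r0:18,r1:Mul2,r2:36,r3:21
cycle 18: - // r0:18,r1:Mul2,r2:36,r3:21
cycle 19: - // r0:18,r1:Mul2,r2:36,r3:21
cycle 20: - // r0:18,r1:Mul2,r2:36,r3:21
cycle 21: CDB Mul2=63 // r0:18,r1:63,r2:36,r3:21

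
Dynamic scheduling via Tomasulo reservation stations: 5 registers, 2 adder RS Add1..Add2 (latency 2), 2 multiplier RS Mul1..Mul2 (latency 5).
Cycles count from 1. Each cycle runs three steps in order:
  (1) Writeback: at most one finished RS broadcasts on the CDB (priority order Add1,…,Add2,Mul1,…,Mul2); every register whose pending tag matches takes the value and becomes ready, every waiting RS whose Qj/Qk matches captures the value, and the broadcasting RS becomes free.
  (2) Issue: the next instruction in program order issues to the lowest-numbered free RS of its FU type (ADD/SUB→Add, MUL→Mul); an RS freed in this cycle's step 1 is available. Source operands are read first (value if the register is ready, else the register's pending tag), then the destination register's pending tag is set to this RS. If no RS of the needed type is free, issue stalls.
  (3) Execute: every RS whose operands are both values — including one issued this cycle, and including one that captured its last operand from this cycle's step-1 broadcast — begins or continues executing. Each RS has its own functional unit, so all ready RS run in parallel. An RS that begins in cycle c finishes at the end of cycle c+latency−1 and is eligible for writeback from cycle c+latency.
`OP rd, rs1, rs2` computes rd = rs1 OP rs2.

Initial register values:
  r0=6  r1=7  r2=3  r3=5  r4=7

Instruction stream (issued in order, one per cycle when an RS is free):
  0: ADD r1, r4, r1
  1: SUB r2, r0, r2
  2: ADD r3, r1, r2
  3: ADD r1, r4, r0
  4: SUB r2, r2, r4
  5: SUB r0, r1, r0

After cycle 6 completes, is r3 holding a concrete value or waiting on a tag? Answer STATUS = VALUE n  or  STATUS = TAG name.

STATUS = VALUE 17

c1: issue ADD r1<-Add1 | r0:6,r1:Add1,r2:3,r3:5,r4:7
c2: issue SUB r2<-Add2 | r0:6,r1:Add1,r2:Add2,r3:5,r4:7
c3: CDB Add1=14; issue ADD r3<-Add1 | r0:6,r1:14,r2:Add2,r3:Add1,r4:7
c4: CDB Add2=3; issue ADD r1<-Add2 | r0:6,r1:Add2,r2:3,r3:Add1,r4:7
c5: stall | r0:6,r1:Add2,r2:3,r3:Add1,r4:7
c6: CDB Add1=17; issue SUB r2<-Add1 | r0:6,r1:Add2,r2:Add1,r3:17,r4:7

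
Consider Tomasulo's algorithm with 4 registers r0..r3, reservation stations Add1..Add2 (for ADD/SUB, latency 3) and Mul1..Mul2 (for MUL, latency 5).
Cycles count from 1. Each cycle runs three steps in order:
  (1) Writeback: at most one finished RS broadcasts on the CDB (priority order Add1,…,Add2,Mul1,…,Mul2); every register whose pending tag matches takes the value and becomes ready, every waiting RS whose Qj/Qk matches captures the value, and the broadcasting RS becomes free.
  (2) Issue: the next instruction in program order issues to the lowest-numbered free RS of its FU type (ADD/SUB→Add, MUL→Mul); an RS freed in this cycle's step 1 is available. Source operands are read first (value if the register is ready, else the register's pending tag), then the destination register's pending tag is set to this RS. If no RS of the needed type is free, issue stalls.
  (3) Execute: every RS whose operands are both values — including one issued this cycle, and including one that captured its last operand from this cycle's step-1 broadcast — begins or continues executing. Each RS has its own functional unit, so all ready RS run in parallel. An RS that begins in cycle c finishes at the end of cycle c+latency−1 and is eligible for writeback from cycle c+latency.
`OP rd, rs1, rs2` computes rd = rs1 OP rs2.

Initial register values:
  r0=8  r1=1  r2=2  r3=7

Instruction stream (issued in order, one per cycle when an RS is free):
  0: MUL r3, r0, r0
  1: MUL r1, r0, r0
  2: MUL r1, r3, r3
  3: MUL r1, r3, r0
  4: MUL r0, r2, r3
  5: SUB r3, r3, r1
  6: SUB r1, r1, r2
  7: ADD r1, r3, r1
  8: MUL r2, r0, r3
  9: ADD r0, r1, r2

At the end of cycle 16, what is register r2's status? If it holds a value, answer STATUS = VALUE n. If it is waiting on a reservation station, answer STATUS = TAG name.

cycle 1: issue MUL r3<-Mul1 // r0:8,r1:1,r2:2,r3:Mul1
cycle 2: issue MUL r1<-Mul2 // r0:8,r1:Mul2,r2:2,r3:Mul1
cycle 3: stall // r0:8,r1:Mul2,r2:2,r3:Mul1
cycle 4: stall // r0:8,r1:Mul2,r2:2,r3:Mul1
cycle 5: stall // r0:8,r1:Mul2,r2:2,r3:Mul1
cycle 6: CDB Mul1=64; issue MUL r1<-Mul1 // r0:8,r1:Mul1,r2:2,r3:64
cycle 7: CDB Mul2=64; issue MUL r1<-Mul2 // r0:8,r1:Mul2,r2:2,r3:64
cycle 8: stall // r0:8,r1:Mul2,r2:2,r3:64
cycle 9: stall // r0:8,r1:Mul2,r2:2,r3:64
cycle 10: stall // r0:8,r1:Mul2,r2:2,r3:64
cycle 11: CDB Mul1=4096; issue MUL r0<-Mul1 // r0:Mul1,r1:Mul2,r2:2,r3:64
cycle 12: CDB Mul2=512; issue SUB r3<-Add1 // r0:Mul1,r1:512,r2:2,r3:Add1
cycle 13: issue SUB r1<-Add2 // r0:Mul1,r1:Add2,r2:2,r3:Add1
cycle 14: stall // r0:Mul1,r1:Add2,r2:2,r3:Add1
cycle 15: CDB Add1=-448; issue ADD r1<-Add1 // r0:Mul1,r1:Add1,r2:2,r3:-448
cycle 16: CDB Add2=510; issue MUL r2<-Mul2 // r0:Mul1,r1:Add1,r2:Mul2,r3:-448

STATUS = TAG Mul2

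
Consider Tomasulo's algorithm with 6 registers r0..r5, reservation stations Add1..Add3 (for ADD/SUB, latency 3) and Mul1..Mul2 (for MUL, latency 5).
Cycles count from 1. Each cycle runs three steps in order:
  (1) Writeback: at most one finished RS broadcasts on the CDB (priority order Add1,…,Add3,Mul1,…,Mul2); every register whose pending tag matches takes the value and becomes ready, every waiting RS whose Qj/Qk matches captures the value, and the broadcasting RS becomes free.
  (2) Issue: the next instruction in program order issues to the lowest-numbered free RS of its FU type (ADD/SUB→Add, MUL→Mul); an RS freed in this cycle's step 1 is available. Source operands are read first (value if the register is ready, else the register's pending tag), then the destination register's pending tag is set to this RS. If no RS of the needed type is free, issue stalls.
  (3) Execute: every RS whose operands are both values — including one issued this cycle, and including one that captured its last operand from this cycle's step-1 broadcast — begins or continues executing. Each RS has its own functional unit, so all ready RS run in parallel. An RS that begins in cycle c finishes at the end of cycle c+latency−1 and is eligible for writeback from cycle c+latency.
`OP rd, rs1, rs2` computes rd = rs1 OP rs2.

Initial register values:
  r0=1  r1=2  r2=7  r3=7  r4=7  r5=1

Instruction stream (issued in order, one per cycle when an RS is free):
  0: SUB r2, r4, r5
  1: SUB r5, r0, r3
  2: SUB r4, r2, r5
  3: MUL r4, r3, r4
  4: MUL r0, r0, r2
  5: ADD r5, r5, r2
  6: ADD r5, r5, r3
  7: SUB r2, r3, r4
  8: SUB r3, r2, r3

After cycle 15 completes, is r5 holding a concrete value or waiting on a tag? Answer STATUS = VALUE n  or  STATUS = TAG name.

cycle 1: issue SUB r2<-Add1 // r0:1,r1:2,r2:Add1,r3:7,r4:7,r5:1
cycle 2: issue SUB r5<-Add2 // r0:1,r1:2,r2:Add1,r3:7,r4:7,r5:Add2
cycle 3: issue SUB r4<-Add3 // r0:1,r1:2,r2:Add1,r3:7,r4:Add3,r5:Add2
cycle 4: CDB Add1=6; issue MUL r4<-Mul1 // r0:1,r1:2,r2:6,r3:7,r4:Mul1,r5:Add2
cycle 5: CDB Add2=-6; issue MUL r0<-Mul2 // r0:Mul2,r1:2,r2:6,r3:7,r4:Mul1,r5:-6
cycle 6: issue ADD r5<-Add1 // r0:Mul2,r1:2,r2:6,r3:7,r4:Mul1,r5:Add1
cycle 7: issue ADD r5<-Add2 // r0:Mul2,r1:2,r2:6,r3:7,r4:Mul1,r5:Add2
cycle 8: CDB Add3=12; issue SUB r2<-Add3 // r0:Mul2,r1:2,r2:Add3,r3:7,r4:Mul1,r5:Add2
cycle 9: CDB Add1=0; issue SUB r3<-Add1 // r0:Mul2,r1:2,r2:Add3,r3:Add1,r4:Mul1,r5:Add2
cycle 10: CDB Mul2=6 // r0:6,r1:2,r2:Add3,r3:Add1,r4:Mul1,r5:Add2
cycle 11: - // r0:6,r1:2,r2:Add3,r3:Add1,r4:Mul1,r5:Add2
cycle 12: CDB Add2=7 // r0:6,r1:2,r2:Add3,r3:Add1,r4:Mul1,r5:7
cycle 13: CDB Mul1=84 // r0:6,r1:2,r2:Add3,r3:Add1,r4:84,r5:7
cycle 14: - // r0:6,r1:2,r2:Add3,r3:Add1,r4:84,r5:7
cycle 15: - // r0:6,r1:2,r2:Add3,r3:Add1,r4:84,r5:7

STATUS = VALUE 7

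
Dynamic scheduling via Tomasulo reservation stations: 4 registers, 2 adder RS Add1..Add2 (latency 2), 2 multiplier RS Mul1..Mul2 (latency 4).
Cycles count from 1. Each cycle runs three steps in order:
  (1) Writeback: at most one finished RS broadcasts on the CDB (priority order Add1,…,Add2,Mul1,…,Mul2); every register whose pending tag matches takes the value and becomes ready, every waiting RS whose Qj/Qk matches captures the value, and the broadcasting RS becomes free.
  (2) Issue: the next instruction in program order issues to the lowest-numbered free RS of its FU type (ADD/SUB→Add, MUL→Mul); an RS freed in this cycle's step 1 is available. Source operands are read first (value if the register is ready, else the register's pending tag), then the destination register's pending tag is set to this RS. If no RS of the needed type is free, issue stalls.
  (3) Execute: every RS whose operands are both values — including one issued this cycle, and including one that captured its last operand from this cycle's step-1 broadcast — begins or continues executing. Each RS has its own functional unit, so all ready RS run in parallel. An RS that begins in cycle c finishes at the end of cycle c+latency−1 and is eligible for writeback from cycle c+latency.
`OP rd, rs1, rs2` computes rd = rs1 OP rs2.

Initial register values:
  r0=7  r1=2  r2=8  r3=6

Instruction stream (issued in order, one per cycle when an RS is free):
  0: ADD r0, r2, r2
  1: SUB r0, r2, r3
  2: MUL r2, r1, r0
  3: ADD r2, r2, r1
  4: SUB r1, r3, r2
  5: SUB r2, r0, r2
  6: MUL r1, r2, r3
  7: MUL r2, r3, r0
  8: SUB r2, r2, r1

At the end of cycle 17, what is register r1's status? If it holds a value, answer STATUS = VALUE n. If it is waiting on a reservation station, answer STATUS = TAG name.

  c1: issue ADD r0<-Add1  regs: r0:Add1,r1:2,r2:8,r3:6
  c2: issue SUB r0<-Add2  regs: r0:Add2,r1:2,r2:8,r3:6
  c3: CDB Add1=16; issue MUL r2<-Mul1  regs: r0:Add2,r1:2,r2:Mul1,r3:6
  c4: CDB Add2=2; issue ADD r2<-Add1  regs: r0:2,r1:2,r2:Add1,r3:6
  c5: issue SUB r1<-Add2  regs: r0:2,r1:Add2,r2:Add1,r3:6
  c6: stall  regs: r0:2,r1:Add2,r2:Add1,r3:6
  c7: stall  regs: r0:2,r1:Add2,r2:Add1,r3:6
  c8: CDB Mul1=4; stall  regs: r0:2,r1:Add2,r2:Add1,r3:6
  c9: stall  regs: r0:2,r1:Add2,r2:Add1,r3:6
  c10: CDB Add1=6; issue SUB r2<-Add1  regs: r0:2,r1:Add2,r2:Add1,r3:6
  c11: issue MUL r1<-Mul1  regs: r0:2,r1:Mul1,r2:Add1,r3:6
  c12: CDB Add1=-4; issue MUL r2<-Mul2  regs: r0:2,r1:Mul1,r2:Mul2,r3:6
  c13: CDB Add2=0; issue SUB r2<-Add1  regs: r0:2,r1:Mul1,r2:Add1,r3:6
  c14: -  regs: r0:2,r1:Mul1,r2:Add1,r3:6
  c15: -  regs: r0:2,r1:Mul1,r2:Add1,r3:6
  c16: CDB Mul1=-24  regs: r0:2,r1:-24,r2:Add1,r3:6
  c17: CDB Mul2=12  regs: r0:2,r1:-24,r2:Add1,r3:6

STATUS = VALUE -24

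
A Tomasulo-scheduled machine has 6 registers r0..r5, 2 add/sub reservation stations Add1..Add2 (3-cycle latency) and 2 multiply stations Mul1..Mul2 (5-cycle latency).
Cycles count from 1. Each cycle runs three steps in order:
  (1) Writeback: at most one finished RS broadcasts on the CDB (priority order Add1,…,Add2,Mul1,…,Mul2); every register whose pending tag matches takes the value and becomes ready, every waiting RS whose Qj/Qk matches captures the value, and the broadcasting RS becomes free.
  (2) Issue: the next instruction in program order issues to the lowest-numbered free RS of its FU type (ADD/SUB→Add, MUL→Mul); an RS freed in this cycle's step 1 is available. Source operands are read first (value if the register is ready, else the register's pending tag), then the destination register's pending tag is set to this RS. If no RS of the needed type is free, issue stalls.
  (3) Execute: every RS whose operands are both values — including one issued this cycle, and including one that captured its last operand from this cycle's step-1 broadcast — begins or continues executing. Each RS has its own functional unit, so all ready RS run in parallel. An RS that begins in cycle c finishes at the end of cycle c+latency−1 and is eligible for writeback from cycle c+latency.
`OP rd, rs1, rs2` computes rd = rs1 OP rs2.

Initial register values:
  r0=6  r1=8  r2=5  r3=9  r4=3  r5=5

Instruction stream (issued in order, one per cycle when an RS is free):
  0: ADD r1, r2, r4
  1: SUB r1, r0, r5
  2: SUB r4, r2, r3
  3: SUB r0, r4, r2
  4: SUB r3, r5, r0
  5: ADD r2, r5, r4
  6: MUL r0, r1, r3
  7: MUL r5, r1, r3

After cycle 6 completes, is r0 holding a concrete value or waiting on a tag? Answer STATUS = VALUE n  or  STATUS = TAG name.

cycle 1: issue ADD r1<-Add1 // r0:6,r1:Add1,r2:5,r3:9,r4:3,r5:5
cycle 2: issue SUB r1<-Add2 // r0:6,r1:Add2,r2:5,r3:9,r4:3,r5:5
cycle 3: stall // r0:6,r1:Add2,r2:5,r3:9,r4:3,r5:5
cycle 4: CDB Add1=8; issue SUB r4<-Add1 // r0:6,r1:Add2,r2:5,r3:9,r4:Add1,r5:5
cycle 5: CDB Add2=1; issue SUB r0<-Add2 // r0:Add2,r1:1,r2:5,r3:9,r4:Add1,r5:5
cycle 6: stall // r0:Add2,r1:1,r2:5,r3:9,r4:Add1,r5:5

STATUS = TAG Add2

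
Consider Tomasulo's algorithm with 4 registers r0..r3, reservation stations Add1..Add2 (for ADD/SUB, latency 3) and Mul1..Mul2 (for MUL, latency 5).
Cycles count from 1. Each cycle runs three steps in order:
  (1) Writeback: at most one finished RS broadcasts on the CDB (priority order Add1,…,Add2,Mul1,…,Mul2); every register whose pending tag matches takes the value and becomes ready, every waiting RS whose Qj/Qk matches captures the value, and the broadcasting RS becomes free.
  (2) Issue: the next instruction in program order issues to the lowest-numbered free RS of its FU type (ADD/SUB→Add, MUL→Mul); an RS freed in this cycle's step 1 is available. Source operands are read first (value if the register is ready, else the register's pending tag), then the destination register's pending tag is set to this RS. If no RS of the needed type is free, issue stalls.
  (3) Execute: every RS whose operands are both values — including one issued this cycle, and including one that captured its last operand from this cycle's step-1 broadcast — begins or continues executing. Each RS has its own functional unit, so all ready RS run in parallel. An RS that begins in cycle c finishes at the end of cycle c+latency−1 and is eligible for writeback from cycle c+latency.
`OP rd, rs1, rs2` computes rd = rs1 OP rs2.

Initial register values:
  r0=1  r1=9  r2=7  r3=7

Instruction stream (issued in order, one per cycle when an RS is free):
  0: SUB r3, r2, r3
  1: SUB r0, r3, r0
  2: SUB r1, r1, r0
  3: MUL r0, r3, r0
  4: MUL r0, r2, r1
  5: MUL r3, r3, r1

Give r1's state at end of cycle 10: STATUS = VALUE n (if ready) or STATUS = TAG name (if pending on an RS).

  c1: issue SUB r3<-Add1  regs: r0:1,r1:9,r2:7,r3:Add1
  c2: issue SUB r0<-Add2  regs: r0:Add2,r1:9,r2:7,r3:Add1
  c3: stall  regs: r0:Add2,r1:9,r2:7,r3:Add1
  c4: CDB Add1=0; issue SUB r1<-Add1  regs: r0:Add2,r1:Add1,r2:7,r3:0
  c5: issue MUL r0<-Mul1  regs: r0:Mul1,r1:Add1,r2:7,r3:0
  c6: issue MUL r0<-Mul2  regs: r0:Mul2,r1:Add1,r2:7,r3:0
  c7: CDB Add2=-1; stall  regs: r0:Mul2,r1:Add1,r2:7,r3:0
  c8: stall  regs: r0:Mul2,r1:Add1,r2:7,r3:0
  c9: stall  regs: r0:Mul2,r1:Add1,r2:7,r3:0
  c10: CDB Add1=10; stall  regs: r0:Mul2,r1:10,r2:7,r3:0

STATUS = VALUE 10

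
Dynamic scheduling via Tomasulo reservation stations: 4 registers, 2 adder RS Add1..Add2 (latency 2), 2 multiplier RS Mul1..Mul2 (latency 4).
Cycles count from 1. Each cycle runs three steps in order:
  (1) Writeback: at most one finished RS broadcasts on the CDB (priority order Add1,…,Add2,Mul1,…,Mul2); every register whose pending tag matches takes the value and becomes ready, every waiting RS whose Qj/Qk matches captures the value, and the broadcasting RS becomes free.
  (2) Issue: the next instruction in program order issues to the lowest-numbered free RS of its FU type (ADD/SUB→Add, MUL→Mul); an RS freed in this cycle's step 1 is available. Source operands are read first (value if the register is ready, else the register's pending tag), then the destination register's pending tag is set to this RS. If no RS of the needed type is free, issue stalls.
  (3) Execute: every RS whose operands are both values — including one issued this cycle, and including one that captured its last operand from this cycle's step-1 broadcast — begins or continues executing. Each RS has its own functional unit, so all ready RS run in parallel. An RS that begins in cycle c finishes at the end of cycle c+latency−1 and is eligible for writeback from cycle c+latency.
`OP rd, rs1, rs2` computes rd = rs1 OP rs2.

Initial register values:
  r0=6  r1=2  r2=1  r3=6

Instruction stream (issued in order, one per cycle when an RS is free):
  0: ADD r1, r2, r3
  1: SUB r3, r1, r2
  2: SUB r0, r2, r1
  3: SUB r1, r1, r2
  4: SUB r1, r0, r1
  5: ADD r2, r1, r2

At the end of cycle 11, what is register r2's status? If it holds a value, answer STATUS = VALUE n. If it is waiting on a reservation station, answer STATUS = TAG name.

STATUS = VALUE -11

c1: issue ADD r1<-Add1 | r0:6,r1:Add1,r2:1,r3:6
c2: issue SUB r3<-Add2 | r0:6,r1:Add1,r2:1,r3:Add2
c3: CDB Add1=7; issue SUB r0<-Add1 | r0:Add1,r1:7,r2:1,r3:Add2
c4: stall | r0:Add1,r1:7,r2:1,r3:Add2
c5: CDB Add1=-6; issue SUB r1<-Add1 | r0:-6,r1:Add1,r2:1,r3:Add2
c6: CDB Add2=6; issue SUB r1<-Add2 | r0:-6,r1:Add2,r2:1,r3:6
c7: CDB Add1=6; issue ADD r2<-Add1 | r0:-6,r1:Add2,r2:Add1,r3:6
c8: - | r0:-6,r1:Add2,r2:Add1,r3:6
c9: CDB Add2=-12 | r0:-6,r1:-12,r2:Add1,r3:6
c10: - | r0:-6,r1:-12,r2:Add1,r3:6
c11: CDB Add1=-11 | r0:-6,r1:-12,r2:-11,r3:6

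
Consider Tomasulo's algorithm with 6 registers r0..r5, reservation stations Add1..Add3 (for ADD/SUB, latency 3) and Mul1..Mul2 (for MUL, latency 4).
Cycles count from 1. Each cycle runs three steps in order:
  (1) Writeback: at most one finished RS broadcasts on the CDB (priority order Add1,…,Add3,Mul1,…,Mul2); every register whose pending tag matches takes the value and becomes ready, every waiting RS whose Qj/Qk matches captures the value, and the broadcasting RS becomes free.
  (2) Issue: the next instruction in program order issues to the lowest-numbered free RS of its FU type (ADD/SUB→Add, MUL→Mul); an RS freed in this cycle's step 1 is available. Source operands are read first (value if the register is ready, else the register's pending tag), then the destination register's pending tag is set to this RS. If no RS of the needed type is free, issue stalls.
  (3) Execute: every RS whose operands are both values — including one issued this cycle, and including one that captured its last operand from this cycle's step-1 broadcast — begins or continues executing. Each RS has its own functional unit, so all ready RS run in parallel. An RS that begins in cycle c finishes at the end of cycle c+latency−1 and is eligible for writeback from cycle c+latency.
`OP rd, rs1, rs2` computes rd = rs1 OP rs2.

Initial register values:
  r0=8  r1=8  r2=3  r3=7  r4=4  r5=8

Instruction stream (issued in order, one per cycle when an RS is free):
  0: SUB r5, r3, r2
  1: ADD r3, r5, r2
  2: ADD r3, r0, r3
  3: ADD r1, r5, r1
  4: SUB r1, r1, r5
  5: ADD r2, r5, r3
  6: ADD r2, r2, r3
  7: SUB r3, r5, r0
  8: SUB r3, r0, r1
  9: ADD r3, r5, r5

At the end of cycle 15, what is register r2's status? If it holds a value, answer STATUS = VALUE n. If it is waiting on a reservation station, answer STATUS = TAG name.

STATUS = TAG Add1

cycle 1: issue SUB r5<-Add1 // r0:8,r1:8,r2:3,r3:7,r4:4,r5:Add1
cycle 2: issue ADD r3<-Add2 // r0:8,r1:8,r2:3,r3:Add2,r4:4,r5:Add1
cycle 3: issue ADD r3<-Add3 // r0:8,r1:8,r2:3,r3:Add3,r4:4,r5:Add1
cycle 4: CDB Add1=4; issue ADD r1<-Add1 // r0:8,r1:Add1,r2:3,r3:Add3,r4:4,r5:4
cycle 5: stall // r0:8,r1:Add1,r2:3,r3:Add3,r4:4,r5:4
cycle 6: stall // r0:8,r1:Add1,r2:3,r3:Add3,r4:4,r5:4
cycle 7: CDB Add1=12; issue SUB r1<-Add1 // r0:8,r1:Add1,r2:3,r3:Add3,r4:4,r5:4
cycle 8: CDB Add2=7; issue ADD r2<-Add2 // r0:8,r1:Add1,r2:Add2,r3:Add3,r4:4,r5:4
cycle 9: stall // r0:8,r1:Add1,r2:Add2,r3:Add3,r4:4,r5:4
cycle 10: CDB Add1=8; issue ADD r2<-Add1 // r0:8,r1:8,r2:Add1,r3:Add3,r4:4,r5:4
cycle 11: CDB Add3=15; issue SUB r3<-Add3 // r0:8,r1:8,r2:Add1,r3:Add3,r4:4,r5:4
cycle 12: stall // r0:8,r1:8,r2:Add1,r3:Add3,r4:4,r5:4
cycle 13: stall // r0:8,r1:8,r2:Add1,r3:Add3,r4:4,r5:4
cycle 14: CDB Add2=19; issue SUB r3<-Add2 // r0:8,r1:8,r2:Add1,r3:Add2,r4:4,r5:4
cycle 15: CDB Add3=-4; issue ADD r3<-Add3 // r0:8,r1:8,r2:Add1,r3:Add3,r4:4,r5:4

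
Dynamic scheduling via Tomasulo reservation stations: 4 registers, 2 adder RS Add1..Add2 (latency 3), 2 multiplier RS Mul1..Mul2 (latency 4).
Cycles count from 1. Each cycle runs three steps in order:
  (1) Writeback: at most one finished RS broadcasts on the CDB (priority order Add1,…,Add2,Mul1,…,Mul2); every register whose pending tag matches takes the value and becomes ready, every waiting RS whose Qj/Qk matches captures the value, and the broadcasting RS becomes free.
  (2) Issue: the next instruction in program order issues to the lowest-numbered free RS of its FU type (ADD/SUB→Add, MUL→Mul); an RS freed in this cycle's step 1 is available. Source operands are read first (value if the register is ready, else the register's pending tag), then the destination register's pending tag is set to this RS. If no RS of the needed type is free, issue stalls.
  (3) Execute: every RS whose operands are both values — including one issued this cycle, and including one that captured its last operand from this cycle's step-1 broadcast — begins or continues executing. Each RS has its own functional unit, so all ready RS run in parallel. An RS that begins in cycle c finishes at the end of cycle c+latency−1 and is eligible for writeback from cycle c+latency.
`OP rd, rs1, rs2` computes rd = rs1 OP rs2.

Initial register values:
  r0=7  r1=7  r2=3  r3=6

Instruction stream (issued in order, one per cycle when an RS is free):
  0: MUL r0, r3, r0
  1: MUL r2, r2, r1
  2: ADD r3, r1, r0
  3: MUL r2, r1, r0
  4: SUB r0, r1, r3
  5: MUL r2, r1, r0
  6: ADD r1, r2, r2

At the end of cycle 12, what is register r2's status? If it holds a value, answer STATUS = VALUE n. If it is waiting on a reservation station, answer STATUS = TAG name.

  c1: issue MUL r0<-Mul1  regs: r0:Mul1,r1:7,r2:3,r3:6
  c2: issue MUL r2<-Mul2  regs: r0:Mul1,r1:7,r2:Mul2,r3:6
  c3: issue ADD r3<-Add1  regs: r0:Mul1,r1:7,r2:Mul2,r3:Add1
  c4: stall  regs: r0:Mul1,r1:7,r2:Mul2,r3:Add1
  c5: CDB Mul1=42; issue MUL r2<-Mul1  regs: r0:42,r1:7,r2:Mul1,r3:Add1
  c6: CDB Mul2=21; issue SUB r0<-Add2  regs: r0:Add2,r1:7,r2:Mul1,r3:Add1
  c7: issue MUL r2<-Mul2  regs: r0:Add2,r1:7,r2:Mul2,r3:Add1
  c8: CDB Add1=49; issue ADD r1<-Add1  regs: r0:Add2,r1:Add1,r2:Mul2,r3:49
  c9: CDB Mul1=294  regs: r0:Add2,r1:Add1,r2:Mul2,r3:49
  c10: -  regs: r0:Add2,r1:Add1,r2:Mul2,r3:49
  c11: CDB Add2=-42  regs: r0:-42,r1:Add1,r2:Mul2,r3:49
  c12: -  regs: r0:-42,r1:Add1,r2:Mul2,r3:49

STATUS = TAG Mul2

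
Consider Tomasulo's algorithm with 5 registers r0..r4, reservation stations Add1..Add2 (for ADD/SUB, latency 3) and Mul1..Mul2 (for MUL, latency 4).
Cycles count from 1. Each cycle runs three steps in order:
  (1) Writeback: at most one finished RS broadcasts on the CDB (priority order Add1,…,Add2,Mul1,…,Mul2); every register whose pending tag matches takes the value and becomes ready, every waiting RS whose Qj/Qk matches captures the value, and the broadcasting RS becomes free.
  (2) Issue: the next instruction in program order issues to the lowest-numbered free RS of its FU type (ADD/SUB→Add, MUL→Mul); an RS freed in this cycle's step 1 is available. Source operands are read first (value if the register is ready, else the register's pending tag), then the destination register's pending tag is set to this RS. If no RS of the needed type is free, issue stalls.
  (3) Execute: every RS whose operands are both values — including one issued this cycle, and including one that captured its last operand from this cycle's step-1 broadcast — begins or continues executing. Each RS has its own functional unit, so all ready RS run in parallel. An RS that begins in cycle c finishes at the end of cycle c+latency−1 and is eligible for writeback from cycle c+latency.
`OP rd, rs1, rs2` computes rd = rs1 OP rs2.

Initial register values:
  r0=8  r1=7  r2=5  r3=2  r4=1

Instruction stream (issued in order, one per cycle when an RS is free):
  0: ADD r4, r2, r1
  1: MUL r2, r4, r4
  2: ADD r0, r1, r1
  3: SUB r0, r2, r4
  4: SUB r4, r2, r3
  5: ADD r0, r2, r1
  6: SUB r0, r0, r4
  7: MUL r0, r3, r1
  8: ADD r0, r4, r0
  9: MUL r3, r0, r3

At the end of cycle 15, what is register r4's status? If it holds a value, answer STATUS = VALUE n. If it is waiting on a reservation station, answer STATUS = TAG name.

  c1: issue ADD r4<-Add1  regs: r0:8,r1:7,r2:5,r3:2,r4:Add1
  c2: issue MUL r2<-Mul1  regs: r0:8,r1:7,r2:Mul1,r3:2,r4:Add1
  c3: issue ADD r0<-Add2  regs: r0:Add2,r1:7,r2:Mul1,r3:2,r4:Add1
  c4: CDB Add1=12; issue SUB r0<-Add1  regs: r0:Add1,r1:7,r2:Mul1,r3:2,r4:12
  c5: stall  regs: r0:Add1,r1:7,r2:Mul1,r3:2,r4:12
  c6: CDB Add2=14; issue SUB r4<-Add2  regs: r0:Add1,r1:7,r2:Mul1,r3:2,r4:Add2
  c7: stall  regs: r0:Add1,r1:7,r2:Mul1,r3:2,r4:Add2
  c8: CDB Mul1=144; stall  regs: r0:Add1,r1:7,r2:144,r3:2,r4:Add2
  c9: stall  regs: r0:Add1,r1:7,r2:144,r3:2,r4:Add2
  c10: stall  regs: r0:Add1,r1:7,r2:144,r3:2,r4:Add2
  c11: CDB Add1=132; issue ADD r0<-Add1  regs: r0:Add1,r1:7,r2:144,r3:2,r4:Add2
  c12: CDB Add2=142; issue SUB r0<-Add2  regs: r0:Add2,r1:7,r2:144,r3:2,r4:142
  c13: issue MUL r0<-Mul1  regs: r0:Mul1,r1:7,r2:144,r3:2,r4:142
  c14: CDB Add1=151; issue ADD r0<-Add1  regs: r0:Add1,r1:7,r2:144,r3:2,r4:142
  c15: issue MUL r3<-Mul2  regs: r0:Add1,r1:7,r2:144,r3:Mul2,r4:142

STATUS = VALUE 142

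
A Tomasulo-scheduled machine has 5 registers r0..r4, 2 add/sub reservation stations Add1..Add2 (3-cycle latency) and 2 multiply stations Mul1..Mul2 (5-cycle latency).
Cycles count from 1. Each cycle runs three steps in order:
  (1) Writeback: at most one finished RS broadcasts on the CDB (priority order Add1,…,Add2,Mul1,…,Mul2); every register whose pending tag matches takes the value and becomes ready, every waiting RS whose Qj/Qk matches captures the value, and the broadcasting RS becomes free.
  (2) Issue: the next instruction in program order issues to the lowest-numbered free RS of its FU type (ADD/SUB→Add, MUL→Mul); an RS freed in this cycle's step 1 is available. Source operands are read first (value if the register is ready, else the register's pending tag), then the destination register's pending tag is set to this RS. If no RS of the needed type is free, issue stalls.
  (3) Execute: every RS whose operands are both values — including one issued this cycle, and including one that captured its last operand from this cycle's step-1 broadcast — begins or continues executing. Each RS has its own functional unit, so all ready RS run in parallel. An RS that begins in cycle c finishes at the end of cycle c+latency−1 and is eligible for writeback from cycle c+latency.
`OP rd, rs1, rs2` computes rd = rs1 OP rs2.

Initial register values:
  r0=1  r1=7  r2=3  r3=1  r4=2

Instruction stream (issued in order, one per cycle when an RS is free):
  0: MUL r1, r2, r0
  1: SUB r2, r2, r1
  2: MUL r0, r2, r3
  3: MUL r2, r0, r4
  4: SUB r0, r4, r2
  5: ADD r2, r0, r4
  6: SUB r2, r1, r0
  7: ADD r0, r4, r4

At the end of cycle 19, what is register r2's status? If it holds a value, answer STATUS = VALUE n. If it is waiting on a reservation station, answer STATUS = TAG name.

STATUS = TAG Add1

c1: issue MUL r1<-Mul1 | r0:1,r1:Mul1,r2:3,r3:1,r4:2
c2: issue SUB r2<-Add1 | r0:1,r1:Mul1,r2:Add1,r3:1,r4:2
c3: issue MUL r0<-Mul2 | r0:Mul2,r1:Mul1,r2:Add1,r3:1,r4:2
c4: stall | r0:Mul2,r1:Mul1,r2:Add1,r3:1,r4:2
c5: stall | r0:Mul2,r1:Mul1,r2:Add1,r3:1,r4:2
c6: CDB Mul1=3; issue MUL r2<-Mul1 | r0:Mul2,r1:3,r2:Mul1,r3:1,r4:2
c7: issue SUB r0<-Add2 | r0:Add2,r1:3,r2:Mul1,r3:1,r4:2
c8: stall | r0:Add2,r1:3,r2:Mul1,r3:1,r4:2
c9: CDB Add1=0; issue ADD r2<-Add1 | r0:Add2,r1:3,r2:Add1,r3:1,r4:2
c10: stall | r0:Add2,r1:3,r2:Add1,r3:1,r4:2
c11: stall | r0:Add2,r1:3,r2:Add1,r3:1,r4:2
c12: stall | r0:Add2,r1:3,r2:Add1,r3:1,r4:2
c13: stall | r0:Add2,r1:3,r2:Add1,r3:1,r4:2
c14: CDB Mul2=0; stall | r0:Add2,r1:3,r2:Add1,r3:1,r4:2
c15: stall | r0:Add2,r1:3,r2:Add1,r3:1,r4:2
c16: stall | r0:Add2,r1:3,r2:Add1,r3:1,r4:2
c17: stall | r0:Add2,r1:3,r2:Add1,r3:1,r4:2
c18: stall | r0:Add2,r1:3,r2:Add1,r3:1,r4:2
c19: CDB Mul1=0; stall | r0:Add2,r1:3,r2:Add1,r3:1,r4:2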